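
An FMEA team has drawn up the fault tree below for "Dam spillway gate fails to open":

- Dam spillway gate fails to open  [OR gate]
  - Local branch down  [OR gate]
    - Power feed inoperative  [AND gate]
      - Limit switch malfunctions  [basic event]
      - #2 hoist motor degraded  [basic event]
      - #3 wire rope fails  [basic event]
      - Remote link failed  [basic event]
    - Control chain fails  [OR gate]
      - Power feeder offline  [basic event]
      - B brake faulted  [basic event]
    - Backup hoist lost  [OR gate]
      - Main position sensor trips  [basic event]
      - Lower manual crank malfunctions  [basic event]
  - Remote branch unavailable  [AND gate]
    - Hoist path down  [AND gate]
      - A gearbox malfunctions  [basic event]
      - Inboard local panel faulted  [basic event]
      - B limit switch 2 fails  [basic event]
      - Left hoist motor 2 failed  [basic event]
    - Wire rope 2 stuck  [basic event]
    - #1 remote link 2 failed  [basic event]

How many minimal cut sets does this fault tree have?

Power feed inoperative [AND]: one cut set from each child combined → 1 × 1 × 1 × 1 = 1 cut set(s).
Control chain fails [OR]: union of children's cut sets → 2 cut set(s).
Backup hoist lost [OR]: union of children's cut sets → 2 cut set(s).
Local branch down [OR]: union of children's cut sets → 5 cut set(s).
Hoist path down [AND]: one cut set from each child combined → 1 × 1 × 1 × 1 = 1 cut set(s).
Remote branch unavailable [AND]: one cut set from each child combined → 1 × 1 × 1 = 1 cut set(s).
Dam spillway gate fails to open [OR]: union of children's cut sets → 6 cut set(s).
Minimal cut sets: {#2 hoist motor degraded, #3 wire rope fails, Limit switch malfunctions, Remote link failed}; {Power feeder offline}; {B brake faulted}; {Main position sensor trips}; {Lower manual crank malfunctions}; {#1 remote link 2 failed, A gearbox malfunctions, B limit switch 2 fails, Inboard local panel faulted, Left hoist motor 2 failed, Wire rope 2 stuck}.

6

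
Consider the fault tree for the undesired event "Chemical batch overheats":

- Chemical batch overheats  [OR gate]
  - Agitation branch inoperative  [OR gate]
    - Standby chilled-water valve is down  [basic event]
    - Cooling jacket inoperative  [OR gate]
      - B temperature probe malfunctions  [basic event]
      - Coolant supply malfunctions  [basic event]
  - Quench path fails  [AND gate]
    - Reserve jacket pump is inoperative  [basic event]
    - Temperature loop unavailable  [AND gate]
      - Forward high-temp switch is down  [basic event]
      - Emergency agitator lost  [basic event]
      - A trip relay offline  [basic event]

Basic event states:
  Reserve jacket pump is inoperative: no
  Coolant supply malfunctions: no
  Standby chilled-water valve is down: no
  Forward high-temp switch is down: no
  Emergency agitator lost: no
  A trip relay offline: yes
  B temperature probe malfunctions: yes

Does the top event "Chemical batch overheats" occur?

Yes

Cooling jacket inoperative [OR]: B temperature probe malfunctions=occurs, Coolant supply malfunctions=not → at least one input occurs → occurs.
Agitation branch inoperative [OR]: Standby chilled-water valve is down=not, Cooling jacket inoperative=occurs → at least one input occurs → occurs.
Temperature loop unavailable [AND]: Forward high-temp switch is down=not, Emergency agitator lost=not, A trip relay offline=occurs → not all inputs occur → does not occur.
Quench path fails [AND]: Reserve jacket pump is inoperative=not, Temperature loop unavailable=not → not all inputs occur → does not occur.
Chemical batch overheats [OR]: Agitation branch inoperative=occurs, Quench path fails=not → at least one input occurs → occurs.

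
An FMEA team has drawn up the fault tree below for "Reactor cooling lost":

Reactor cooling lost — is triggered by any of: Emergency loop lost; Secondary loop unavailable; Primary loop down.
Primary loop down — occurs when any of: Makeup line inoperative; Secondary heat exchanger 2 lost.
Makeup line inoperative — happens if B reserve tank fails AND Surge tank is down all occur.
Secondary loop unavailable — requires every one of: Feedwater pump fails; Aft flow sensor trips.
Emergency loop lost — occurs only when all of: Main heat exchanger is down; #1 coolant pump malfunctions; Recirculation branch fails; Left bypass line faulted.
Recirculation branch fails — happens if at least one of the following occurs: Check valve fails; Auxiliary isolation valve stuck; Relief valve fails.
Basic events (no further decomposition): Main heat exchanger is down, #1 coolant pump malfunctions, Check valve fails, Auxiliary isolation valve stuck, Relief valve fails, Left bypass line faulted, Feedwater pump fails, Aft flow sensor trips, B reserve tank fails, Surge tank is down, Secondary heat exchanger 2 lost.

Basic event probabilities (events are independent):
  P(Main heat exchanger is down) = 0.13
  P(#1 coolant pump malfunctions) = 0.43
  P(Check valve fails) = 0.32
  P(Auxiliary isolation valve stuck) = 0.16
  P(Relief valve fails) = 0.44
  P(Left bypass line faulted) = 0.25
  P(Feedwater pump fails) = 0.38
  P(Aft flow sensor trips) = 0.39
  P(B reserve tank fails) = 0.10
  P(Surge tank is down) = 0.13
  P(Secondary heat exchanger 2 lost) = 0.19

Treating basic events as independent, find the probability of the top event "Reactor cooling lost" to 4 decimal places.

P(Recirculation branch fails) [OR] = 1 − (1−0.32) × (1−0.16) × (1−0.44) = 0.680128
P(Emergency loop lost) [AND] = 0.13 × 0.43 × 0.680128 × 0.25 = 0.009505
P(Secondary loop unavailable) [AND] = 0.38 × 0.39 = 0.148200
P(Makeup line inoperative) [AND] = 0.10 × 0.13 = 0.013000
P(Primary loop down) [OR] = 1 − (1−0.013000) × (1−0.19) = 0.200530
P(Reactor cooling lost) [OR] = 1 − (1−0.009505) × (1−0.148200) × (1−0.200530) = 0.325484
Rounded to 4 decimal places: P(Reactor cooling lost) ≈ 0.3255.

0.3255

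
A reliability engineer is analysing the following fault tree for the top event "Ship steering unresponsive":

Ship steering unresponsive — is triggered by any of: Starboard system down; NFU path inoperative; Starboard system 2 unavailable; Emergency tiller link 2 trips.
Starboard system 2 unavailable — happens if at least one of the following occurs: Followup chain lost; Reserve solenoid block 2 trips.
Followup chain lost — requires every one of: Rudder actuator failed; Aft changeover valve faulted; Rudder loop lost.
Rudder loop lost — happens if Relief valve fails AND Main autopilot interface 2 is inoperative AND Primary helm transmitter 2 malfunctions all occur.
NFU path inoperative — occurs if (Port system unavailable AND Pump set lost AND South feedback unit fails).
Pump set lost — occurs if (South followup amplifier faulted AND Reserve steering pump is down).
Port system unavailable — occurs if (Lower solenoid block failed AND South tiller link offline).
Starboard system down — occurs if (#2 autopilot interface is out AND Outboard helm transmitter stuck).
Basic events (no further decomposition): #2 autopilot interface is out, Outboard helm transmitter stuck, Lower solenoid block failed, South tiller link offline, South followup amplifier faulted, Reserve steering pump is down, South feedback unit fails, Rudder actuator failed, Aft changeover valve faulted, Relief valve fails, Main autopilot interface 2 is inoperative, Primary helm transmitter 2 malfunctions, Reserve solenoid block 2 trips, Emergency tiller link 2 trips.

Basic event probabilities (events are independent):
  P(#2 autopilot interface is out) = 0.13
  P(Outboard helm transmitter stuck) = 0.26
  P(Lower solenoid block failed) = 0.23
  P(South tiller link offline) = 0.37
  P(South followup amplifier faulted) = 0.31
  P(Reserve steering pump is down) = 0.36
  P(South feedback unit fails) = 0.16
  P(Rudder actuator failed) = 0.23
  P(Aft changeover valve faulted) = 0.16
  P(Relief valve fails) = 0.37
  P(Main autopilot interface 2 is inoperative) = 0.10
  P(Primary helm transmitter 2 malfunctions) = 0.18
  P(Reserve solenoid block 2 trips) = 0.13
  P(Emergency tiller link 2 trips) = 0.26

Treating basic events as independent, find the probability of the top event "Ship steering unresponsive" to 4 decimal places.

P(Starboard system down) [AND] = 0.13 × 0.26 = 0.033800
P(Port system unavailable) [AND] = 0.23 × 0.37 = 0.085100
P(Pump set lost) [AND] = 0.31 × 0.36 = 0.111600
P(NFU path inoperative) [AND] = 0.085100 × 0.111600 × 0.16 = 0.001520
P(Rudder loop lost) [AND] = 0.37 × 0.10 × 0.18 = 0.006660
P(Followup chain lost) [AND] = 0.23 × 0.16 × 0.006660 = 0.000245
P(Starboard system 2 unavailable) [OR] = 1 − (1−0.000245) × (1−0.13) = 0.130213
P(Ship steering unresponsive) [OR] = 1 − (1−0.033800) × (1−0.001520) × (1−0.130213) × (1−0.26) = 0.379058
Rounded to 4 decimal places: P(Ship steering unresponsive) ≈ 0.3791.

0.3791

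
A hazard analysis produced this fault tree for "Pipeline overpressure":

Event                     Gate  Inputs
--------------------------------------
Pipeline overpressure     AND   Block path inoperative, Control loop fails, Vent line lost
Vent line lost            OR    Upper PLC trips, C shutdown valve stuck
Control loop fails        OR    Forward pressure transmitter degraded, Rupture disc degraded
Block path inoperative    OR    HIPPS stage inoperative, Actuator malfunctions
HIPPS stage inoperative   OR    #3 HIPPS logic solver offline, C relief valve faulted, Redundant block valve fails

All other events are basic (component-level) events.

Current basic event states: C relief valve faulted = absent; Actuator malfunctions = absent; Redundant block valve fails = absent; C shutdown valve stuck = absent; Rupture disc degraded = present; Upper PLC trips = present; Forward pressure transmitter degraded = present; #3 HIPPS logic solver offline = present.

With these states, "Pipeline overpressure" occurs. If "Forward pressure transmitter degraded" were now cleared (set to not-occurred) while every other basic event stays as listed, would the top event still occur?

Counterfactual: set "Forward pressure transmitter degraded" to not occurred.
HIPPS stage inoperative [OR]: #3 HIPPS logic solver offline=occurs, C relief valve faulted=not, Redundant block valve fails=not → at least one input occurs → occurs.
Block path inoperative [OR]: HIPPS stage inoperative=occurs, Actuator malfunctions=not → at least one input occurs → occurs.
Control loop fails [OR]: Forward pressure transmitter degraded=not, Rupture disc degraded=occurs → at least one input occurs → occurs.
Vent line lost [OR]: Upper PLC trips=occurs, C shutdown valve stuck=not → at least one input occurs → occurs.
Pipeline overpressure [AND]: Block path inoperative=occurs, Control loop fails=occurs, Vent line lost=occurs → all inputs occur → occurs.

Yes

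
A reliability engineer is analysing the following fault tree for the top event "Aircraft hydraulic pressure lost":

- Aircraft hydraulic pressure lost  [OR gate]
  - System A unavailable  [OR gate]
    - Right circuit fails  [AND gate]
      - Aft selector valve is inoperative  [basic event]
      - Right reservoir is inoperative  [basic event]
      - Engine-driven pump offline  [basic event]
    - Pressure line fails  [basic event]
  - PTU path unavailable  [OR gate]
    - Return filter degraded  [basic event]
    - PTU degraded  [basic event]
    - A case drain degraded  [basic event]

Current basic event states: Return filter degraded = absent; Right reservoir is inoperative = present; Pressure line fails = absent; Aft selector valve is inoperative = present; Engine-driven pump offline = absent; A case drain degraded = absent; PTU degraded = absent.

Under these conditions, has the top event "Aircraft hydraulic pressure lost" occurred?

Right circuit fails [AND]: Aft selector valve is inoperative=occurs, Right reservoir is inoperative=occurs, Engine-driven pump offline=not → not all inputs occur → does not occur.
System A unavailable [OR]: Right circuit fails=not, Pressure line fails=not → no input occurs → does not occur.
PTU path unavailable [OR]: Return filter degraded=not, PTU degraded=not, A case drain degraded=not → no input occurs → does not occur.
Aircraft hydraulic pressure lost [OR]: System A unavailable=not, PTU path unavailable=not → no input occurs → does not occur.

No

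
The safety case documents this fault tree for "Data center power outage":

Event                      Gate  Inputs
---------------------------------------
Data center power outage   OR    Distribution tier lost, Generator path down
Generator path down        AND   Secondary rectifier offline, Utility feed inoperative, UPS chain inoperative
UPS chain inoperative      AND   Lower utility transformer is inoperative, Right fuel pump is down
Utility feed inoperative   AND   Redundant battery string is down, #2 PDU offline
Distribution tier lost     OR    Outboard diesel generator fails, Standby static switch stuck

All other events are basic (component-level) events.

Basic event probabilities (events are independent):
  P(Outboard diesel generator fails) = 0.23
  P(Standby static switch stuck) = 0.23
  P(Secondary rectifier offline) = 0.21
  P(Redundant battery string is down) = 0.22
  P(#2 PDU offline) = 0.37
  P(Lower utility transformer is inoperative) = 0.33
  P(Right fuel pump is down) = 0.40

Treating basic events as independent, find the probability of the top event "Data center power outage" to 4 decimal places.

P(Distribution tier lost) [OR] = 1 − (1−0.23) × (1−0.23) = 0.407100
P(Utility feed inoperative) [AND] = 0.22 × 0.37 = 0.081400
P(UPS chain inoperative) [AND] = 0.33 × 0.40 = 0.132000
P(Generator path down) [AND] = 0.21 × 0.081400 × 0.132000 = 0.002256
P(Data center power outage) [OR] = 1 − (1−0.407100) × (1−0.002256) = 0.408438
Rounded to 4 decimal places: P(Data center power outage) ≈ 0.4084.

0.4084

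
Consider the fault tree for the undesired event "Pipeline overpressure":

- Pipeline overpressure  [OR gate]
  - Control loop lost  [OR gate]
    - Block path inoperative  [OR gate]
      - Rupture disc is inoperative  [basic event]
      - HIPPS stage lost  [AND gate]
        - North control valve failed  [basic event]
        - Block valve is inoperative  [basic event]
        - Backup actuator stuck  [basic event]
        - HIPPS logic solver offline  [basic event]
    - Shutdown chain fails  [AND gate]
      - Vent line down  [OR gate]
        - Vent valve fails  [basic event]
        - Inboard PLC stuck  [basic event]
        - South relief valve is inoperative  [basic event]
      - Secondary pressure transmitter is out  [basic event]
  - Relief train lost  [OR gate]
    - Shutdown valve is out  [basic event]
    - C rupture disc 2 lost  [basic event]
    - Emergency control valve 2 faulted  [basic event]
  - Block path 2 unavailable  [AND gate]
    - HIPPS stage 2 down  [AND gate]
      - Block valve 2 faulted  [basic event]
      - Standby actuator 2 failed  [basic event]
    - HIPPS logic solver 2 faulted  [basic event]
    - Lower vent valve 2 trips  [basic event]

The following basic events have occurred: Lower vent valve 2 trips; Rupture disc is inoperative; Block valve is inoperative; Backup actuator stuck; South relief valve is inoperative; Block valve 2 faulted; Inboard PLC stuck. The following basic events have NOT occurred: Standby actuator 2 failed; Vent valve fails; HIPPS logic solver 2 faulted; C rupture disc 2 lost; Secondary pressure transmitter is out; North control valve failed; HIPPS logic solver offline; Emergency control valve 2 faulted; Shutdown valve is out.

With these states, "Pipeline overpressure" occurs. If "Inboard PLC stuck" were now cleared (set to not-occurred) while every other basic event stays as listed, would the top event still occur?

Counterfactual: set "Inboard PLC stuck" to not occurred.
HIPPS stage lost [AND]: North control valve failed=not, Block valve is inoperative=occurs, Backup actuator stuck=occurs, HIPPS logic solver offline=not → not all inputs occur → does not occur.
Block path inoperative [OR]: Rupture disc is inoperative=occurs, HIPPS stage lost=not → at least one input occurs → occurs.
Vent line down [OR]: Vent valve fails=not, Inboard PLC stuck=not, South relief valve is inoperative=occurs → at least one input occurs → occurs.
Shutdown chain fails [AND]: Vent line down=occurs, Secondary pressure transmitter is out=not → not all inputs occur → does not occur.
Control loop lost [OR]: Block path inoperative=occurs, Shutdown chain fails=not → at least one input occurs → occurs.
Relief train lost [OR]: Shutdown valve is out=not, C rupture disc 2 lost=not, Emergency control valve 2 faulted=not → no input occurs → does not occur.
HIPPS stage 2 down [AND]: Block valve 2 faulted=occurs, Standby actuator 2 failed=not → not all inputs occur → does not occur.
Block path 2 unavailable [AND]: HIPPS stage 2 down=not, HIPPS logic solver 2 faulted=not, Lower vent valve 2 trips=occurs → not all inputs occur → does not occur.
Pipeline overpressure [OR]: Control loop lost=occurs, Relief train lost=not, Block path 2 unavailable=not → at least one input occurs → occurs.

Yes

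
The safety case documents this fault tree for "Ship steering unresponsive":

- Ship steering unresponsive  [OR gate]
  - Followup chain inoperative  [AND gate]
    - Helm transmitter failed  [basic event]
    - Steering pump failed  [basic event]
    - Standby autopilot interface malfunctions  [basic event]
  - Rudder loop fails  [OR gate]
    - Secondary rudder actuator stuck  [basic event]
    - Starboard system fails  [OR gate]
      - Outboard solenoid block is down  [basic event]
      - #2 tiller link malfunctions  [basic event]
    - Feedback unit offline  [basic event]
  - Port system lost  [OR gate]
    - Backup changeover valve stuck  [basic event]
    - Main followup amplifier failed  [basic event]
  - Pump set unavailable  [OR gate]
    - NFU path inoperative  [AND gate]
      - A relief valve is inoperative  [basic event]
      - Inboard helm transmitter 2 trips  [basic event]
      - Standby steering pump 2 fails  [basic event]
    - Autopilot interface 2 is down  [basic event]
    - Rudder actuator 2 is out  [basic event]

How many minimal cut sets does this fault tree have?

10

Followup chain inoperative [AND]: one cut set from each child combined → 1 × 1 × 1 = 1 cut set(s).
Starboard system fails [OR]: union of children's cut sets → 2 cut set(s).
Rudder loop fails [OR]: union of children's cut sets → 4 cut set(s).
Port system lost [OR]: union of children's cut sets → 2 cut set(s).
NFU path inoperative [AND]: one cut set from each child combined → 1 × 1 × 1 = 1 cut set(s).
Pump set unavailable [OR]: union of children's cut sets → 3 cut set(s).
Ship steering unresponsive [OR]: union of children's cut sets → 10 cut set(s).
Minimal cut sets: {Helm transmitter failed, Standby autopilot interface malfunctions, Steering pump failed}; {Secondary rudder actuator stuck}; {Outboard solenoid block is down}; {#2 tiller link malfunctions}; {Feedback unit offline}; {Backup changeover valve stuck}; {Main followup amplifier failed}; {A relief valve is inoperative, Inboard helm transmitter 2 trips, Standby steering pump 2 fails}; {Autopilot interface 2 is down}; {Rudder actuator 2 is out}.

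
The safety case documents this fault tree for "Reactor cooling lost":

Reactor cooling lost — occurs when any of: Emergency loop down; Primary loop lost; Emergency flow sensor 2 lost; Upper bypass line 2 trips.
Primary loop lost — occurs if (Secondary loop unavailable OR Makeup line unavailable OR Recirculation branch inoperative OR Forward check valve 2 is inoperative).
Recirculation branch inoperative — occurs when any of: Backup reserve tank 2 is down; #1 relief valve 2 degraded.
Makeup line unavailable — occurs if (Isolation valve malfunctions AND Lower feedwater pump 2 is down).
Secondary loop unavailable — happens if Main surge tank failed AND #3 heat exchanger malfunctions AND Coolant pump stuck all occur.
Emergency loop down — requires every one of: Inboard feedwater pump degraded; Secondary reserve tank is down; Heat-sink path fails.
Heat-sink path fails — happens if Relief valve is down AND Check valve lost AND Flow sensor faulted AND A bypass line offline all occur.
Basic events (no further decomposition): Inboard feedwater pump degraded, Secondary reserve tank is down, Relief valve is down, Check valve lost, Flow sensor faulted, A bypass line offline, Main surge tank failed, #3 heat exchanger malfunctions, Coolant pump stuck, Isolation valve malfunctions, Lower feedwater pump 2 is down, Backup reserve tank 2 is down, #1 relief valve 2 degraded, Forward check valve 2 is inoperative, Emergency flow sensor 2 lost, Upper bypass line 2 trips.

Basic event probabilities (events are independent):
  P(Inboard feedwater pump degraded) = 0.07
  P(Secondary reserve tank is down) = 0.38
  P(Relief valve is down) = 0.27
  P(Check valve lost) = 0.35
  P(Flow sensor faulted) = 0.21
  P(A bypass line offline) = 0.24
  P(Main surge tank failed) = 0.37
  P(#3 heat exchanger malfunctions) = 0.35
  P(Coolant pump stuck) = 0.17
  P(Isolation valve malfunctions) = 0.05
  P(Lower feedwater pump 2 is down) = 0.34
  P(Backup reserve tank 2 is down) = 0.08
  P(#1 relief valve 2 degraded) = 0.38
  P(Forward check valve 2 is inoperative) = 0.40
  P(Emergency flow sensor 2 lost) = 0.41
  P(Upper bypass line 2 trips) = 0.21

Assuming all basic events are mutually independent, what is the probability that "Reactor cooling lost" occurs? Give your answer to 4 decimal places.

0.8467

P(Heat-sink path fails) [AND] = 0.27 × 0.35 × 0.21 × 0.24 = 0.004763
P(Emergency loop down) [AND] = 0.07 × 0.38 × 0.004763 = 0.000127
P(Secondary loop unavailable) [AND] = 0.37 × 0.35 × 0.17 = 0.022015
P(Makeup line unavailable) [AND] = 0.05 × 0.34 = 0.017000
P(Recirculation branch inoperative) [OR] = 1 − (1−0.08) × (1−0.38) = 0.429600
P(Primary loop lost) [OR] = 1 − (1−0.022015) × (1−0.017000) × (1−0.429600) × (1−0.40) = 0.670984
P(Reactor cooling lost) [OR] = 1 − (1−0.000127) × (1−0.670984) × (1−0.41) × (1−0.21) = 0.846665
Rounded to 4 decimal places: P(Reactor cooling lost) ≈ 0.8467.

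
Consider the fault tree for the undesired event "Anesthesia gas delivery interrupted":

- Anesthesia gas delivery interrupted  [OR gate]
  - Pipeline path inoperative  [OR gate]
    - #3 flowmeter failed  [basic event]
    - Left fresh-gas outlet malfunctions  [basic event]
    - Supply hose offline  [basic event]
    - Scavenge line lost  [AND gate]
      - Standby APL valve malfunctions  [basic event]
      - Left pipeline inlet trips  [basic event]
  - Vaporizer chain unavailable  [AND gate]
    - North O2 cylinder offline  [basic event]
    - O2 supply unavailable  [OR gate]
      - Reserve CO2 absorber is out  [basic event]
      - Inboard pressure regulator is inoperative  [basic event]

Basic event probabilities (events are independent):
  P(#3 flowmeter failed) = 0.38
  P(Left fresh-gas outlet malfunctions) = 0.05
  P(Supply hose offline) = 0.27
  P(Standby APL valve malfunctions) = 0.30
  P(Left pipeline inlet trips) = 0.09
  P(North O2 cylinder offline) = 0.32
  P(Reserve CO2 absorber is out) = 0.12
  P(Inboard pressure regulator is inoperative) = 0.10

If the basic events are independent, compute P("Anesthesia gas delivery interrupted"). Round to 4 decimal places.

P(Scavenge line lost) [AND] = 0.30 × 0.09 = 0.027000
P(Pipeline path inoperative) [OR] = 1 − (1−0.38) × (1−0.05) × (1−0.27) × (1−0.027000) = 0.581639
P(O2 supply unavailable) [OR] = 1 − (1−0.12) × (1−0.10) = 0.208000
P(Vaporizer chain unavailable) [AND] = 0.32 × 0.208000 = 0.066560
P(Anesthesia gas delivery interrupted) [OR] = 1 − (1−0.581639) × (1−0.066560) = 0.609485
Rounded to 4 decimal places: P(Anesthesia gas delivery interrupted) ≈ 0.6095.

0.6095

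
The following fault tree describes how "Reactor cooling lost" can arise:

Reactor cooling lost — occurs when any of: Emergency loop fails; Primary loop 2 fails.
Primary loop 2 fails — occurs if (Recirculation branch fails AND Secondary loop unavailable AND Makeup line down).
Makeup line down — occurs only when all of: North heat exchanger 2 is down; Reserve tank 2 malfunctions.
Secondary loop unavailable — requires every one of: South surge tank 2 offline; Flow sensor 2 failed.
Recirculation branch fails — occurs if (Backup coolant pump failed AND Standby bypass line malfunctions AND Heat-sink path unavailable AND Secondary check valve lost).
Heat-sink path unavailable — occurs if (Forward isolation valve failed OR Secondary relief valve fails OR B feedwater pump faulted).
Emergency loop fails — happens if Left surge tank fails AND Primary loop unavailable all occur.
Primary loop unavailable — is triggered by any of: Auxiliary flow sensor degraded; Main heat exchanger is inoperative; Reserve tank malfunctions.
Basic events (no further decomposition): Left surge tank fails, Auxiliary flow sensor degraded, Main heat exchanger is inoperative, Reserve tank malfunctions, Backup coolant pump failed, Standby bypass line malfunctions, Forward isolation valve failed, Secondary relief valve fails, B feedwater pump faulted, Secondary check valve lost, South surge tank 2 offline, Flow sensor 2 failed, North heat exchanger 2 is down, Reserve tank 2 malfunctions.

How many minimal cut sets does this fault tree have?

Primary loop unavailable [OR]: union of children's cut sets → 3 cut set(s).
Emergency loop fails [AND]: one cut set from each child combined → 1 × 3 = 3 cut set(s).
Heat-sink path unavailable [OR]: union of children's cut sets → 3 cut set(s).
Recirculation branch fails [AND]: one cut set from each child combined → 1 × 1 × 3 × 1 = 3 cut set(s).
Secondary loop unavailable [AND]: one cut set from each child combined → 1 × 1 = 1 cut set(s).
Makeup line down [AND]: one cut set from each child combined → 1 × 1 = 1 cut set(s).
Primary loop 2 fails [AND]: one cut set from each child combined → 3 × 1 × 1 = 3 cut set(s).
Reactor cooling lost [OR]: union of children's cut sets → 6 cut set(s).
Minimal cut sets: {Auxiliary flow sensor degraded, Left surge tank fails}; {Left surge tank fails, Main heat exchanger is inoperative}; {Left surge tank fails, Reserve tank malfunctions}; {Backup coolant pump failed, Flow sensor 2 failed, Forward isolation valve failed, North heat exchanger 2 is down, Reserve tank 2 malfunctions, Secondary check valve lost, South surge tank 2 offline, Standby bypass line malfunctions}; {Backup coolant pump failed, Flow sensor 2 failed, North heat exchanger 2 is down, Reserve tank 2 malfunctions, Secondary check valve lost, Secondary relief valve fails, South surge tank 2 offline, Standby bypass line malfunctions}; {B feedwater pump faulted, Backup coolant pump failed, Flow sensor 2 failed, North heat exchanger 2 is down, Reserve tank 2 malfunctions, Secondary check valve lost, South surge tank 2 offline, Standby bypass line malfunctions}.

6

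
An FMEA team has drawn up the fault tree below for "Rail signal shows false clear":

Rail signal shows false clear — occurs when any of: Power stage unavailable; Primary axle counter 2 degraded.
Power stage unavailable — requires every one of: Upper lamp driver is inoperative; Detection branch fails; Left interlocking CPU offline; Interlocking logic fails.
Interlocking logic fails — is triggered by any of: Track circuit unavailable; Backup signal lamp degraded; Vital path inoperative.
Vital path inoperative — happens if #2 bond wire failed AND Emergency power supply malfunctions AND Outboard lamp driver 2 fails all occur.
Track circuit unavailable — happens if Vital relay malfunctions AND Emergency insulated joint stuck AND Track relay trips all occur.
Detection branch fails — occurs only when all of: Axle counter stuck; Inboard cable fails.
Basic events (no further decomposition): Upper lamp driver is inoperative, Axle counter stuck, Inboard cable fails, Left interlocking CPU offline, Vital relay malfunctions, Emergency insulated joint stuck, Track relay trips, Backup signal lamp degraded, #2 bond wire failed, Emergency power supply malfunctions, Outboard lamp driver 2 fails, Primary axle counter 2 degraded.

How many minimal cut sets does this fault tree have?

Detection branch fails [AND]: one cut set from each child combined → 1 × 1 = 1 cut set(s).
Track circuit unavailable [AND]: one cut set from each child combined → 1 × 1 × 1 = 1 cut set(s).
Vital path inoperative [AND]: one cut set from each child combined → 1 × 1 × 1 = 1 cut set(s).
Interlocking logic fails [OR]: union of children's cut sets → 3 cut set(s).
Power stage unavailable [AND]: one cut set from each child combined → 1 × 1 × 1 × 3 = 3 cut set(s).
Rail signal shows false clear [OR]: union of children's cut sets → 4 cut set(s).
Minimal cut sets: {Axle counter stuck, Emergency insulated joint stuck, Inboard cable fails, Left interlocking CPU offline, Track relay trips, Upper lamp driver is inoperative, Vital relay malfunctions}; {Axle counter stuck, Backup signal lamp degraded, Inboard cable fails, Left interlocking CPU offline, Upper lamp driver is inoperative}; {#2 bond wire failed, Axle counter stuck, Emergency power supply malfunctions, Inboard cable fails, Left interlocking CPU offline, Outboard lamp driver 2 fails, Upper lamp driver is inoperative}; {Primary axle counter 2 degraded}.

4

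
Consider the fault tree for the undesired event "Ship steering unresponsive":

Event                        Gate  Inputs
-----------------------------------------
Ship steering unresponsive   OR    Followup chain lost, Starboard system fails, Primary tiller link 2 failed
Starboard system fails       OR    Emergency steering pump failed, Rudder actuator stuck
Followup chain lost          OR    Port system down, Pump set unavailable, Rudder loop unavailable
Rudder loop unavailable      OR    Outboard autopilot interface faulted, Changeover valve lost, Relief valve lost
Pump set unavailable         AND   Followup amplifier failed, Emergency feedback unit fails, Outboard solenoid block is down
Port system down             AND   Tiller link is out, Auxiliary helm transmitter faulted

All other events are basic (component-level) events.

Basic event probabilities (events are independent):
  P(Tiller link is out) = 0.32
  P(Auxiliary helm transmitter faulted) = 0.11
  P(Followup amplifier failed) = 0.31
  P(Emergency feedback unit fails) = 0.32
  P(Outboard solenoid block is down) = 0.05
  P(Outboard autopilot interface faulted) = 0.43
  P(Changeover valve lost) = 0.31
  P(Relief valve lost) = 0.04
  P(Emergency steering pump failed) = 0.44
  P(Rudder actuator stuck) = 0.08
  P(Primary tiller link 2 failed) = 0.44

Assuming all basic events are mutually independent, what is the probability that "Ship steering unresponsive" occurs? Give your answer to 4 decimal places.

P(Port system down) [AND] = 0.32 × 0.11 = 0.035200
P(Pump set unavailable) [AND] = 0.31 × 0.32 × 0.05 = 0.004960
P(Rudder loop unavailable) [OR] = 1 − (1−0.43) × (1−0.31) × (1−0.04) = 0.622432
P(Followup chain lost) [OR] = 1 − (1−0.035200) × (1−0.004960) × (1−0.622432) = 0.637529
P(Starboard system fails) [OR] = 1 − (1−0.44) × (1−0.08) = 0.484800
P(Ship steering unresponsive) [OR] = 1 − (1−0.637529) × (1−0.484800) × (1−0.44) = 0.895423
Rounded to 4 decimal places: P(Ship steering unresponsive) ≈ 0.8954.

0.8954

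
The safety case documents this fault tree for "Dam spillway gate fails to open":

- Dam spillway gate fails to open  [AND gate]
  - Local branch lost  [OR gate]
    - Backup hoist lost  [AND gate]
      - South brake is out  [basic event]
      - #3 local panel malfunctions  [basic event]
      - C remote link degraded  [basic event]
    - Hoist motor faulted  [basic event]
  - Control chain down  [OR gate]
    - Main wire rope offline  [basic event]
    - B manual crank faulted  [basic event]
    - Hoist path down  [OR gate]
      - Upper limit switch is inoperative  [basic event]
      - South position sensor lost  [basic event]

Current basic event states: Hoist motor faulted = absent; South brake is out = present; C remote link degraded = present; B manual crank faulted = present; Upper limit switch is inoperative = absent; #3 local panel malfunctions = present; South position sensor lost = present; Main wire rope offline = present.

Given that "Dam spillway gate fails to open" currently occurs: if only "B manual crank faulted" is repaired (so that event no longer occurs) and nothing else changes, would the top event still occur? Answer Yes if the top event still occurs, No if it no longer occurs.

Yes

Counterfactual: set "B manual crank faulted" to not occurred.
Backup hoist lost [AND]: South brake is out=occurs, #3 local panel malfunctions=occurs, C remote link degraded=occurs → all inputs occur → occurs.
Local branch lost [OR]: Backup hoist lost=occurs, Hoist motor faulted=not → at least one input occurs → occurs.
Hoist path down [OR]: Upper limit switch is inoperative=not, South position sensor lost=occurs → at least one input occurs → occurs.
Control chain down [OR]: Main wire rope offline=occurs, B manual crank faulted=not, Hoist path down=occurs → at least one input occurs → occurs.
Dam spillway gate fails to open [AND]: Local branch lost=occurs, Control chain down=occurs → all inputs occur → occurs.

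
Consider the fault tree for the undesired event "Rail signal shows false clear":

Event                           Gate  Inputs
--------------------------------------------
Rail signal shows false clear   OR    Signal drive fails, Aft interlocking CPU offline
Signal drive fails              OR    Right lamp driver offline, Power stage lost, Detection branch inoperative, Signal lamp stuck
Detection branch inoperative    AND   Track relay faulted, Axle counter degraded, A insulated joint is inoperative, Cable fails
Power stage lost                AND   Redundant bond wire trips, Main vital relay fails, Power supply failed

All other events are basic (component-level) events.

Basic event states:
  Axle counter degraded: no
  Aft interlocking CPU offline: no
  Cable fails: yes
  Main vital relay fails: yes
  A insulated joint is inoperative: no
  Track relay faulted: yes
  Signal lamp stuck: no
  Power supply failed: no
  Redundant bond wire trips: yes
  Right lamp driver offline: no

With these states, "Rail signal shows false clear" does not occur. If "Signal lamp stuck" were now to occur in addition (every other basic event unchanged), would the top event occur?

Yes

Counterfactual: set "Signal lamp stuck" to occurred.
Power stage lost [AND]: Redundant bond wire trips=occurs, Main vital relay fails=occurs, Power supply failed=not → not all inputs occur → does not occur.
Detection branch inoperative [AND]: Track relay faulted=occurs, Axle counter degraded=not, A insulated joint is inoperative=not, Cable fails=occurs → not all inputs occur → does not occur.
Signal drive fails [OR]: Right lamp driver offline=not, Power stage lost=not, Detection branch inoperative=not, Signal lamp stuck=occurs → at least one input occurs → occurs.
Rail signal shows false clear [OR]: Signal drive fails=occurs, Aft interlocking CPU offline=not → at least one input occurs → occurs.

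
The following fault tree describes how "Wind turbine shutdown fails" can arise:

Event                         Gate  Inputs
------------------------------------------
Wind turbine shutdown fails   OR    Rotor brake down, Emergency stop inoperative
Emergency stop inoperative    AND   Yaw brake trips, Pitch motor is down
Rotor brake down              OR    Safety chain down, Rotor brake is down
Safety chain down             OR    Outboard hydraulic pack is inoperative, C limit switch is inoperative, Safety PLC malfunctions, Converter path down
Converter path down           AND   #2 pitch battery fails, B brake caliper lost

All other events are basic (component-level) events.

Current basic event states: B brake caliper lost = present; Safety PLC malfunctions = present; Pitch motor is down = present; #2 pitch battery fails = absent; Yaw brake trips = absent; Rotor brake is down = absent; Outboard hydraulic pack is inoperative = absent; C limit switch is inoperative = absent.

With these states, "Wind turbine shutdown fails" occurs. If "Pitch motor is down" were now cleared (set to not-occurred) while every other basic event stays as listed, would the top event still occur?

Counterfactual: set "Pitch motor is down" to not occurred.
Converter path down [AND]: #2 pitch battery fails=not, B brake caliper lost=occurs → not all inputs occur → does not occur.
Safety chain down [OR]: Outboard hydraulic pack is inoperative=not, C limit switch is inoperative=not, Safety PLC malfunctions=occurs, Converter path down=not → at least one input occurs → occurs.
Rotor brake down [OR]: Safety chain down=occurs, Rotor brake is down=not → at least one input occurs → occurs.
Emergency stop inoperative [AND]: Yaw brake trips=not, Pitch motor is down=not → not all inputs occur → does not occur.
Wind turbine shutdown fails [OR]: Rotor brake down=occurs, Emergency stop inoperative=not → at least one input occurs → occurs.

Yes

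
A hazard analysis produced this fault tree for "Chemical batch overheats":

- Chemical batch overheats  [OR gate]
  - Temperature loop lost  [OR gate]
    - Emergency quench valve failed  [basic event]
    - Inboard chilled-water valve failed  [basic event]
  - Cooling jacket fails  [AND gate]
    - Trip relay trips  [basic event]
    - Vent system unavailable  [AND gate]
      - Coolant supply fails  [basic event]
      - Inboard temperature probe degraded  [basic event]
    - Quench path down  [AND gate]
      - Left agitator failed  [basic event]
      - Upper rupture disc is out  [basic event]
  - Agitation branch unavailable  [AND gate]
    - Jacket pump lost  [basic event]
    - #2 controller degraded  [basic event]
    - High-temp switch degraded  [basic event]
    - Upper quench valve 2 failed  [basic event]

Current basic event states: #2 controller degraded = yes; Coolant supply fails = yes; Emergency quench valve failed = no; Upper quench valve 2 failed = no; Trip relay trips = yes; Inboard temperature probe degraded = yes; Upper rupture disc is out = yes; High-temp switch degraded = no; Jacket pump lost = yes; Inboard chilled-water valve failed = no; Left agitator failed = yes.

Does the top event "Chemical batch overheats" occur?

Yes

Temperature loop lost [OR]: Emergency quench valve failed=not, Inboard chilled-water valve failed=not → no input occurs → does not occur.
Vent system unavailable [AND]: Coolant supply fails=occurs, Inboard temperature probe degraded=occurs → all inputs occur → occurs.
Quench path down [AND]: Left agitator failed=occurs, Upper rupture disc is out=occurs → all inputs occur → occurs.
Cooling jacket fails [AND]: Trip relay trips=occurs, Vent system unavailable=occurs, Quench path down=occurs → all inputs occur → occurs.
Agitation branch unavailable [AND]: Jacket pump lost=occurs, #2 controller degraded=occurs, High-temp switch degraded=not, Upper quench valve 2 failed=not → not all inputs occur → does not occur.
Chemical batch overheats [OR]: Temperature loop lost=not, Cooling jacket fails=occurs, Agitation branch unavailable=not → at least one input occurs → occurs.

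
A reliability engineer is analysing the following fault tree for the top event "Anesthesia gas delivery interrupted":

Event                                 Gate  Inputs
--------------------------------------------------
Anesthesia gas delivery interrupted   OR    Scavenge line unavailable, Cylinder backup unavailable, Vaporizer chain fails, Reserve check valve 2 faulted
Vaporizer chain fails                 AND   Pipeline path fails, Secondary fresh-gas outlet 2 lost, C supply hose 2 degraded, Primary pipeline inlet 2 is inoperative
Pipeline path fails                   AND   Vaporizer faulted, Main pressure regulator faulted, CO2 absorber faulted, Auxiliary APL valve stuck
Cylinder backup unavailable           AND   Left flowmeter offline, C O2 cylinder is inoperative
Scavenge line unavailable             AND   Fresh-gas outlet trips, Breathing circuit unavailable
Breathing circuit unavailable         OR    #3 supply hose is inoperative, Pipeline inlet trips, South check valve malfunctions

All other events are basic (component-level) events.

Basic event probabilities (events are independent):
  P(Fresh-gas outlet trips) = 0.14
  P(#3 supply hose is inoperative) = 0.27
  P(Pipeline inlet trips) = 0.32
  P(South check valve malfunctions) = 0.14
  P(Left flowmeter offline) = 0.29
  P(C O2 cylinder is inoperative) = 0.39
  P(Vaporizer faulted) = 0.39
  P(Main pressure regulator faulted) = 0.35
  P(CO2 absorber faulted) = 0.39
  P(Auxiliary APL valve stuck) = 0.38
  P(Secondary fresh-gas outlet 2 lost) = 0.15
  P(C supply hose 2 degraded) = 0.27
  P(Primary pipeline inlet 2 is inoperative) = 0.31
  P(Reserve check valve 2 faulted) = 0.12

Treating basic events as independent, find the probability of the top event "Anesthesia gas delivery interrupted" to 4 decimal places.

0.2823

P(Breathing circuit unavailable) [OR] = 1 − (1−0.27) × (1−0.32) × (1−0.14) = 0.573096
P(Scavenge line unavailable) [AND] = 0.14 × 0.573096 = 0.080233
P(Cylinder backup unavailable) [AND] = 0.29 × 0.39 = 0.113100
P(Pipeline path fails) [AND] = 0.39 × 0.35 × 0.39 × 0.38 = 0.020229
P(Vaporizer chain fails) [AND] = 0.020229 × 0.15 × 0.27 × 0.31 = 0.000254
P(Anesthesia gas delivery interrupted) [OR] = 1 − (1−0.080233) × (1−0.113100) × (1−0.000254) × (1−0.12) = 0.282330
Rounded to 4 decimal places: P(Anesthesia gas delivery interrupted) ≈ 0.2823.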